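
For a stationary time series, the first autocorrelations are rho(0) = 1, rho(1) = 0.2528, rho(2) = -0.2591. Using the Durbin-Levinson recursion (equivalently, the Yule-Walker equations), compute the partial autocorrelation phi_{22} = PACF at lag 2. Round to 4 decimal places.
\phi_{22} = -0.3451

The PACF at lag k is phi_{kk}, the last component of the solution
to the Yule-Walker system G_k phi = r_k where
  (G_k)_{ij} = rho(|i - j|), (r_k)_i = rho(i), i,j = 1..k.
Equivalently, Durbin-Levinson gives phi_{kk} iteratively:
  phi_{11} = rho(1)
  phi_{kk} = [rho(k) - sum_{j=1..k-1} phi_{k-1,j} rho(k-j)]
            / [1 - sum_{j=1..k-1} phi_{k-1,j} rho(j)],
  phi_{k,j} = phi_{k-1,j} - phi_{kk} phi_{k-1,k-j},  j = 1..k-1.
Step k = 1:
  phi_11 = rho(1) = 0.2528.
Step k = 2:
  phi_22 = [rho(2) - phi_11 rho(1)] / [1 - phi_11 rho(1)] = [-0.2591 - (0.2528)(0.2528)] / [1 - (0.2528)(0.2528)]
         = -0.32300784 / 0.93609216 = -0.3451.
Therefore phi_{22} = -0.3451.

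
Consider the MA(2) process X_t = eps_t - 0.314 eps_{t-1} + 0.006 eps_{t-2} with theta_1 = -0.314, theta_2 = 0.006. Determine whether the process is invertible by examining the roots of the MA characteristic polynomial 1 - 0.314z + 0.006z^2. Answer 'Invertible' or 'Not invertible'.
\text{Invertible}

The MA(q) characteristic polynomial is P(z) = 1 - 0.314z + 0.006z^2.
Invertibility requires all roots to lie outside the unit circle, i.e. |z| > 1 for every root.
Set 1 + (-0.314) z + (0.006) z^2 = 0, i.e. a z^2 + b z + c = 0 with a = 0.006, b = -0.314, c = 1.
Discriminant D = b^2 - 4ac = (-0.314)^2 - 4*(0.006)*1 = 0.098596 - (0.024) = 0.074596.
D >= 0, so the roots are real: z = (-b +/- sqrt(D)) / (2a) = (0.314 +/- 0.273123) / (0.012).
  z_1 = (0.314 + 0.273123) / (0.012) = 48.9269,   |z_1| = 48.9269.
  z_2 = (0.314 - 0.273123) / (0.012) = 3.4064,   |z_2| = 3.4064.
Moduli of all roots: 48.9269, 3.4064.
All moduli strictly greater than 1? Yes.
Verdict: Invertible.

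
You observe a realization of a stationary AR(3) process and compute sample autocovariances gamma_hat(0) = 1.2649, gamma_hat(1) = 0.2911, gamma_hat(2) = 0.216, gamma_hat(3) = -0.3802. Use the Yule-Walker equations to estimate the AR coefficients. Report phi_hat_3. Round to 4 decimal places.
\hat\phi_{3} = -0.3900

The Yule-Walker equations for an AR(p) process read, in matrix form,
  Gamma_p phi = r_p,   with   (Gamma_p)_{ij} = gamma(|i - j|),
                       (r_p)_i = gamma(i),   i,j = 1..p.
Substitute the sample gammas (Toeplitz matrix and right-hand side of size 3):
  Gamma_p = [[1.2649, 0.2911, 0.216], [0.2911, 1.2649, 0.2911], [0.216, 0.2911, 1.2649]]
  r_p     = [0.2911, 0.216, -0.3802]
Written out (R1..R3):
  (R1) 1.2649 phi_1 + 0.2911 phi_2 + 0.216 phi_3 = 0.2911
  (R2) 0.2911 phi_1 + 1.2649 phi_2 + 0.2911 phi_3 = 0.216
  (R3) 0.216 phi_1 + 0.2911 phi_2 + 1.2649 phi_3 = -0.3802
Gaussian elimination:
  R2 <- R2 - (0.2911/1.2649) R1 = R2 - (0.230137) R1:  1.197907 phi_2 + 0.24139 phi_3 = 0.149007
  R3 <- R3 - (0.216/1.2649) R1 = R3 - (0.170764) R1:  0.24139 phi_2 + 1.228015 phi_3 = -0.42991
  R3 <- R3 - (0.24139/1.197907) R2 = R3 - (0.20151) R2:  1.179372 phi_3 = -0.459936
Back-substitution:
  phi_hat_3 = -0.459936 / 1.179372 = -0.389984
  phi_hat_2 = (0.149007 - (0.24139)(-0.389984)) / 1.197907 = 0.202975
  phi_hat_1 = (0.2911 - (0.2911)(0.202975) - (0.216)(-0.389984)) / 1.2649 = 0.25002
So phi_hat = [0.2500, 0.2030, -0.3900].
Therefore phi_hat_3 = -0.3900.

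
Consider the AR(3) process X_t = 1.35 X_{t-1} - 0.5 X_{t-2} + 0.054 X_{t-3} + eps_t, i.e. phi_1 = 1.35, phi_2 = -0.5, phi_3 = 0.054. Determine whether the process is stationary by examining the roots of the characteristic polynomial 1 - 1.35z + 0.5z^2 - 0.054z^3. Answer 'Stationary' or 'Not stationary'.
\text{Stationary}

The AR(p) characteristic polynomial is P(z) = 1 - 1.35z + 0.5z^2 - 0.054z^3.
Stationarity requires all roots to lie outside the unit circle, i.e. |z| > 1 for every root.
Degree 3: look for a simple real root z0 first, then factor out (1 - z/z0) and solve the remaining quadratic.
Testing z0 = 5: P(5) = 1 + (-1.35)(5) + (0.5)(5)^2 + (-0.054)(5)^3
  = 1 + (-6.75) + (12.5) + (-6.75) = 0.  So z_0 = 5 is a root, |z_0| = 5.
Divide out the factor (1 - 0.2 z) = (1 - z/z0) (since 1/z0 = 0.2):
  P(z) = (1 - 0.2 z)(1 + (-1.15) z + (0.27) z^2)
  [check: z-coef -1.15 - (0.2) = -1.35; z^2-coef 0.27 - (0.2)(-1.15) = 0.5; z^3-coef -(0.2)(0.27) = -0.054.]
Remaining roots from the quadratic factor 1 + (-1.15) z + (0.27) z^2:
  Set 1 + (-1.15) z + (0.27) z^2 = 0, i.e. a z^2 + b z + c = 0 with a = 0.27, b = -1.15, c = 1.
  Discriminant D = b^2 - 4ac = (-1.15)^2 - 4*(0.27)*1 = 1.3225 - (1.08) = 0.2425.
  D >= 0, so the roots are real: z = (-b +/- sqrt(D)) / (2a) = (1.15 +/- 0.492443) / (0.54).
    z_1 = (1.15 + 0.492443) / (0.54) = 3.0416,   |z_1| = 3.0416.
    z_2 = (1.15 - 0.492443) / (0.54) = 1.2177,   |z_2| = 1.2177.
Moduli of all roots: 5.0000, 3.0416, 1.2177.
All moduli strictly greater than 1? Yes.
Verdict: Stationary.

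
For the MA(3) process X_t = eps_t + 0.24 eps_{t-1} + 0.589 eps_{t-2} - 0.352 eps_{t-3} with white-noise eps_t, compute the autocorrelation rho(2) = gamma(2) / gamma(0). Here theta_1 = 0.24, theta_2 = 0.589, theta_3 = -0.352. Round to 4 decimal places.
\rho(2) = 0.3301

For an MA(q) process with theta_0 = 1, the autocovariance is
  gamma(k) = sigma^2 * sum_{i=0..q-k} theta_i * theta_{i+k},
and rho(k) = gamma(k) / gamma(0). Sigma^2 cancels.
  numerator   = (1)*(0.589) + (0.24)*(-0.352) = 0.50452.
  denominator = (1)^2 + (0.24)^2 + (0.589)^2 + (-0.352)^2 = 1.528425.
  rho(2) = 0.50452 / 1.528425 = 0.3301.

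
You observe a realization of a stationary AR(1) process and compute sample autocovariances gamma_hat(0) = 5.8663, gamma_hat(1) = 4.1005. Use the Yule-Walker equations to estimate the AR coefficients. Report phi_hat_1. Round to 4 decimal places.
\hat\phi_{1} = 0.6990

The Yule-Walker equations for an AR(p) process read, in matrix form,
  Gamma_p phi = r_p,   with   (Gamma_p)_{ij} = gamma(|i - j|),
                       (r_p)_i = gamma(i),   i,j = 1..p.
Substitute the sample gammas (Toeplitz matrix and right-hand side of size 1):
  Gamma_p = [[5.8663]]
  r_p     = [4.1005]
With p = 1 this is the single equation gamma(0) phi_1 = gamma(1):
  phi_hat_1 = gamma(1) / gamma(0) = 4.1005 / 5.8663 = 0.6990.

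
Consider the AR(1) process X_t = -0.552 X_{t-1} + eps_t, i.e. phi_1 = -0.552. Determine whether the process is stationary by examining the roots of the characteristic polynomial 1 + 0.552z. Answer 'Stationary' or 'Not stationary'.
\text{Stationary}

The AR(p) characteristic polynomial is P(z) = 1 + 0.552z.
Stationarity requires all roots to lie outside the unit circle, i.e. |z| > 1 for every root.
This is linear in z: 1 + (0.552) z = 0  =>  z = -1/(0.552) = -1.811594,  |z| = 1.811594.
Moduli of all roots: 1.8116.
All moduli strictly greater than 1? Yes.
Verdict: Stationary.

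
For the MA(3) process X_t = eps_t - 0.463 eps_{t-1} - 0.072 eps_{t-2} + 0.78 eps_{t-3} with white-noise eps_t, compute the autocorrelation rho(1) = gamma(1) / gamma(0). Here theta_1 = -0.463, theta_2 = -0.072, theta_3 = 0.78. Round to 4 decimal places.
\rho(1) = -0.2658

For an MA(q) process with theta_0 = 1, the autocovariance is
  gamma(k) = sigma^2 * sum_{i=0..q-k} theta_i * theta_{i+k},
and rho(k) = gamma(k) / gamma(0). Sigma^2 cancels.
  numerator   = (1)*(-0.463) + (-0.463)*(-0.072) + (-0.072)*(0.78) = -0.485824.
  denominator = (1)^2 + (-0.463)^2 + (-0.072)^2 + (0.78)^2 = 1.827953.
  rho(1) = -0.485824 / 1.827953 = -0.2658.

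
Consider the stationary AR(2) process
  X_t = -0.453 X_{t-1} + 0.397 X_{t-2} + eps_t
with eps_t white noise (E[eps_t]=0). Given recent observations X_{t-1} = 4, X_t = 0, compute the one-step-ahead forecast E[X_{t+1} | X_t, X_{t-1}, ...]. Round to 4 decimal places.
E[X_{t+1} \mid \mathcal F_t] = 1.5880

For an AR(p) model X_t = c + sum_i phi_i X_{t-i} + eps_t, the
one-step-ahead conditional mean is
  E[X_{t+1} | X_t, ...] = c + sum_i phi_i X_{t+1-i}.
Substitute known values:
  E[X_{t+1} | ...] = (-0.453) * (0) + (0.397) * (4)
                   = 1.5880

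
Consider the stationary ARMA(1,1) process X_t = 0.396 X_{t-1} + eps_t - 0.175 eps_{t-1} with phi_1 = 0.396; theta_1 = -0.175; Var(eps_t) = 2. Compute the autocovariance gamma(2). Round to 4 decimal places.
\gamma(2) = 0.1932

Multiply the model equation by X_{t-k} and take expectations. With theta_0 = psi_0 = 1 and psi_j the MA(infinity) weights, this gives
  gamma(k) - sum_i phi_i gamma(k-i) = c_k,
  c_k = sigma^2 * sum_{j=k..q} theta_j psi_{j-k}   (c_k = 0 for k > q),
using gamma(-m) = gamma(m).
psi-weights needed (psi_j = theta_j + sum_i phi_i psi_{j-i}):
  psi_1 = theta_1 + phi_1 = -0.175 + (0.396) = 0.221
Right-hand sides:
  c_0 = sigma^2 (1 + theta_1 psi_1) = 2 * (1 + (-0.175)(0.221)) = 2 * 0.961325 = 1.92265
  c_1 = sigma^2 theta_1 = 2 * (-0.175) = -0.35
  c_2 = 0
Equations for k = 0 and k = 1 (AR order 1):
  gamma(0) = phi_1 gamma(1) + c_0
  gamma(1) = phi_1 gamma(0) + c_1
Substituting the second into the first: gamma(0) (1 - phi_1^2) = c_0 + phi_1 c_1, so
  gamma(0) = (c_0 + phi_1 c_1) / (1 - phi_1^2) = (1.92265 + (0.396)(-0.35)) / (1 - (0.396)^2) = 1.78405 / 0.843184 = 2.115849.
  gamma(1) = phi_1 gamma(0) + c_1 = (0.396)(2.115849) + (-0.35) = 0.487876.
For k = 2 (> q): gamma(2) = phi_1 gamma(1) = (0.396)(0.487876) = 0.193199.
Therefore gamma(2) = 0.1932 (to 4 decimal places).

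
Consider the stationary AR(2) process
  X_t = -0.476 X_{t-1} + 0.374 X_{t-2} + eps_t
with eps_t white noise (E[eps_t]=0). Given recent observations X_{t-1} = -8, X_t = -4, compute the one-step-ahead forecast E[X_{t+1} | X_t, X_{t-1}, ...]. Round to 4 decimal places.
E[X_{t+1} \mid \mathcal F_t] = -1.0880

For an AR(p) model X_t = c + sum_i phi_i X_{t-i} + eps_t, the
one-step-ahead conditional mean is
  E[X_{t+1} | X_t, ...] = c + sum_i phi_i X_{t+1-i}.
Substitute known values:
  E[X_{t+1} | ...] = (-0.476) * (-4) + (0.374) * (-8)
                   = -1.0880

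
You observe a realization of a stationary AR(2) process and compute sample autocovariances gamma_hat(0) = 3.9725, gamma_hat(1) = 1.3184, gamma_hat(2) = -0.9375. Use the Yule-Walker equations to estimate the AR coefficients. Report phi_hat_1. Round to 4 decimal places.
\hat\phi_{1} = 0.4610

The Yule-Walker equations for an AR(p) process read, in matrix form,
  Gamma_p phi = r_p,   with   (Gamma_p)_{ij} = gamma(|i - j|),
                       (r_p)_i = gamma(i),   i,j = 1..p.
Substitute the sample gammas (Toeplitz matrix and right-hand side of size 2):
  Gamma_p = [[3.9725, 1.3184], [1.3184, 3.9725]]
  r_p     = [1.3184, -0.9375]
Written out:
  3.9725 phi_1 + 1.3184 phi_2 = 1.3184
  1.3184 phi_1 + 3.9725 phi_2 = -0.9375
Solve by Cramer's rule:
  det = gamma(0)^2 - gamma(1)^2 = (3.9725)^2 - (1.3184)^2 = 15.78075625 - 1.73817856 = 14.04257769
  phi_hat_1 = [gamma(1) gamma(0) - gamma(1) gamma(2)] / det = [(1.3184)(3.9725) - (1.3184)(-0.9375)] / 14.04257769 = 6.473344 / 14.04257769 = 0.461
  phi_hat_2 = [gamma(0) gamma(2) - gamma(1)^2] / det = [(3.9725)(-0.9375) - (1.3184)^2] / 14.04257769 = -5.46239731 / 14.04257769 = -0.389
So phi_hat = [0.4610, -0.3890].
Therefore phi_hat_1 = 0.4610.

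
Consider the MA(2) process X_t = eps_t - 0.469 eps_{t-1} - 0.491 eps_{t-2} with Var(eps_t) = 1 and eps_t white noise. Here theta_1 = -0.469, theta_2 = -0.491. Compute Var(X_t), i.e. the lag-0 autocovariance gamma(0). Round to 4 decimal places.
\gamma(0) = 1.4610

For an MA(q) process X_t = eps_t + sum_i theta_i eps_{t-i} with
Var(eps_t) = sigma^2, the variance is
  gamma(0) = sigma^2 * (1 + sum_i theta_i^2).
  sum_i theta_i^2 = (-0.469)^2 + (-0.491)^2 = 0.219961 + 0.241081 = 0.461042.
  gamma(0) = 1 * (1 + 0.461042) = 1 * 1.461042 = 1.461042, which rounds to 1.4610.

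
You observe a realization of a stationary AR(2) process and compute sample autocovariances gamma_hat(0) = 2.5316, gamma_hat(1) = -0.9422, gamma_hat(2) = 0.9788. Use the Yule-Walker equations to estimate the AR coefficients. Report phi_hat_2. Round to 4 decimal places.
\hat\phi_{2} = 0.2880

The Yule-Walker equations for an AR(p) process read, in matrix form,
  Gamma_p phi = r_p,   with   (Gamma_p)_{ij} = gamma(|i - j|),
                       (r_p)_i = gamma(i),   i,j = 1..p.
Substitute the sample gammas (Toeplitz matrix and right-hand side of size 2):
  Gamma_p = [[2.5316, -0.9422], [-0.9422, 2.5316]]
  r_p     = [-0.9422, 0.9788]
Written out:
  2.5316 phi_1 - 0.9422 phi_2 = -0.9422
  -0.9422 phi_1 + 2.5316 phi_2 = 0.9788
Solve by Cramer's rule:
  det = gamma(0)^2 - gamma(1)^2 = (2.5316)^2 - (-0.9422)^2 = 6.40899856 - 0.88774084 = 5.52125772
  phi_hat_1 = [gamma(1) gamma(0) - gamma(1) gamma(2)] / det = [(-0.9422)(2.5316) - (-0.9422)(0.9788)] / 5.52125772 = -1.46304816 / 5.52125772 = -0.265
  phi_hat_2 = [gamma(0) gamma(2) - gamma(1)^2] / det = [(2.5316)(0.9788) - (-0.9422)^2] / 5.52125772 = 1.59018924 / 5.52125772 = 0.288
So phi_hat = [-0.2650, 0.2880].
Therefore phi_hat_2 = 0.2880.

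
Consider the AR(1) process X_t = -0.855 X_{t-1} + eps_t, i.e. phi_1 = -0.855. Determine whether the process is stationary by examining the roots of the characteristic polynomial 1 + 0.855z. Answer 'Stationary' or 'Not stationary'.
\text{Stationary}

The AR(p) characteristic polynomial is P(z) = 1 + 0.855z.
Stationarity requires all roots to lie outside the unit circle, i.e. |z| > 1 for every root.
This is linear in z: 1 + (0.855) z = 0  =>  z = -1/(0.855) = -1.169591,  |z| = 1.169591.
Moduli of all roots: 1.1696.
All moduli strictly greater than 1? Yes.
Verdict: Stationary.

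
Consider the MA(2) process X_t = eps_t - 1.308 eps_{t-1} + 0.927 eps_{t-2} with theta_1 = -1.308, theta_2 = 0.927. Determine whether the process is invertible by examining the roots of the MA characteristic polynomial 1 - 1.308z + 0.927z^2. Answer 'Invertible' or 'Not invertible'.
\text{Invertible}

The MA(q) characteristic polynomial is P(z) = 1 - 1.308z + 0.927z^2.
Invertibility requires all roots to lie outside the unit circle, i.e. |z| > 1 for every root.
Set 1 + (-1.308) z + (0.927) z^2 = 0, i.e. a z^2 + b z + c = 0 with a = 0.927, b = -1.308, c = 1.
Discriminant D = b^2 - 4ac = (-1.308)^2 - 4*(0.927)*1 = 1.710864 - (3.708) = -1.997136.
D < 0, so the roots are the complex-conjugate pair z = (-b +/- i sqrt(-D)) / (2a) = 0.7055 +/- 0.7622i.
For a conjugate pair |z|^2 = z * conj(z) = (product of roots) = c/a = 1/(0.927) = 1.078749, so |z| = sqrt(1.078749) = 1.0386 for both roots.
Moduli of all roots: 1.0386, 1.0386.
All moduli strictly greater than 1? Yes.
Verdict: Invertible.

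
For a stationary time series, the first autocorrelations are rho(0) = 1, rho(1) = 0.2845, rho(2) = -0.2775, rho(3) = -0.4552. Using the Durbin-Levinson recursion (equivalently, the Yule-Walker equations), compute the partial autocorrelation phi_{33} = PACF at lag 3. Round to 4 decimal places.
\phi_{33} = -0.3009

The PACF at lag k is phi_{kk}, the last component of the solution
to the Yule-Walker system G_k phi = r_k where
  (G_k)_{ij} = rho(|i - j|), (r_k)_i = rho(i), i,j = 1..k.
Equivalently, Durbin-Levinson gives phi_{kk} iteratively:
  phi_{11} = rho(1)
  phi_{kk} = [rho(k) - sum_{j=1..k-1} phi_{k-1,j} rho(k-j)]
            / [1 - sum_{j=1..k-1} phi_{k-1,j} rho(j)],
  phi_{k,j} = phi_{k-1,j} - phi_{kk} phi_{k-1,k-j},  j = 1..k-1.
Step k = 1:
  phi_11 = rho(1) = 0.2845.
Step k = 2:
  phi_22 = [rho(2) - phi_11 rho(1)] / [1 - phi_11 rho(1)] = [-0.2775 - (0.2845)(0.2845)] / [1 - (0.2845)(0.2845)]
         = -0.35844025 / 0.91905975 = -0.390008.
  Update: phi_21 = phi_11 - phi_22 phi_11 = 0.2845 - (-0.390008)(0.2845) = 0.395457.
Step k = 3:
  phi_33 = [rho(3) - phi_21 rho(2) - phi_22 rho(1)] / [1 - phi_21 rho(1) - phi_22 rho(2)]
    numerator   = -0.4552 - (0.395457)(-0.2775) - (-0.390008)(0.2845) = -0.23450349
    denominator = 1 - (0.395457)(0.2845) - (-0.390008)(-0.2775) = 0.77926534
  phi_33 = -0.23450349 / 0.77926534 = -0.3009.
Therefore phi_{33} = -0.3009.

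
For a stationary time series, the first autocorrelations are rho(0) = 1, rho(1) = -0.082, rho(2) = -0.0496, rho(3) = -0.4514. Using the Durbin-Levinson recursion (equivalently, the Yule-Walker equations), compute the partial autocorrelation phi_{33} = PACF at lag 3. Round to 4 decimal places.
\phi_{33} = -0.4650

The PACF at lag k is phi_{kk}, the last component of the solution
to the Yule-Walker system G_k phi = r_k where
  (G_k)_{ij} = rho(|i - j|), (r_k)_i = rho(i), i,j = 1..k.
Equivalently, Durbin-Levinson gives phi_{kk} iteratively:
  phi_{11} = rho(1)
  phi_{kk} = [rho(k) - sum_{j=1..k-1} phi_{k-1,j} rho(k-j)]
            / [1 - sum_{j=1..k-1} phi_{k-1,j} rho(j)],
  phi_{k,j} = phi_{k-1,j} - phi_{kk} phi_{k-1,k-j},  j = 1..k-1.
Step k = 1:
  phi_11 = rho(1) = -0.082.
Step k = 2:
  phi_22 = [rho(2) - phi_11 rho(1)] / [1 - phi_11 rho(1)] = [-0.0496 - (-0.082)(-0.082)] / [1 - (-0.082)(-0.082)]
         = -0.056324 / 0.993276 = -0.056705.
  Update: phi_21 = phi_11 - phi_22 phi_11 = -0.082 - (-0.056705)(-0.082) = -0.08665.
Step k = 3:
  phi_33 = [rho(3) - phi_21 rho(2) - phi_22 rho(1)] / [1 - phi_21 rho(1) - phi_22 rho(2)]
    numerator   = -0.4514 - (-0.08665)(-0.0496) - (-0.056705)(-0.082) = -0.46034767
    denominator = 1 - (-0.08665)(-0.082) - (-0.056705)(-0.0496) = 0.99008213
  phi_33 = -0.46034767 / 0.99008213 = -0.465.
Therefore phi_{33} = -0.4650.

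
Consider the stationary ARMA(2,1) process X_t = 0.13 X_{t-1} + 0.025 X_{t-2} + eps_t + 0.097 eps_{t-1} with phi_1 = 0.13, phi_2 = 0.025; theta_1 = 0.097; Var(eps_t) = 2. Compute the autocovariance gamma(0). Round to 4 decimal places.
\gamma(0) = 2.1093

Multiply the model equation by X_{t-k} and take expectations. With theta_0 = psi_0 = 1 and psi_j the MA(infinity) weights, this gives
  gamma(k) - sum_i phi_i gamma(k-i) = c_k,
  c_k = sigma^2 * sum_{j=k..q} theta_j psi_{j-k}   (c_k = 0 for k > q),
using gamma(-m) = gamma(m).
psi-weights needed (psi_j = theta_j + sum_i phi_i psi_{j-i}):
  psi_1 = theta_1 + phi_1 = 0.097 + (0.13) = 0.227
Right-hand sides:
  c_0 = sigma^2 (1 + theta_1 psi_1) = 2 * (1 + (0.097)(0.227)) = 2 * 1.022019 = 2.044038
  c_1 = sigma^2 theta_1 = 2 * (0.097) = 0.194
  c_2 = 0
Equations for k = 0, 1, 2 (AR order 2, c_2 = 0):
  (E0) gamma(0) = phi_1 gamma(1) + phi_2 gamma(2) + c_0
  (E1) gamma(1) = phi_1 gamma(0) + phi_2 gamma(1) + c_1
  (E2) gamma(2) = phi_1 gamma(1) + phi_2 gamma(0)
From (E1): gamma(1) = A gamma(0) + B with
  A = phi_1 / (1 - phi_2) = 0.13 / 0.975 = 0.133333,   B = c_1 / (1 - phi_2) = 0.194 / 0.975 = 0.198974.
Insert (E2) into (E0): gamma(0) (1 - phi_2^2) = phi_1 (1 + phi_2) gamma(1) + c_0.
  phi_1 (1 + phi_2) = (0.13)(1.025) = 0.13325,   1 - phi_2^2 = 0.999375.
Replace gamma(1) by A gamma(0) + B and collect gamma(0):
  gamma(0) [0.999375 - (0.13325)(0.133333)] = (0.13325)(0.198974) + 2.044038
  gamma(0) * 0.981608 = 2.070551
  gamma(0) = 2.070551 / 0.981608 = 2.109346.
Therefore gamma(0) = 2.1093 (to 4 decimal places).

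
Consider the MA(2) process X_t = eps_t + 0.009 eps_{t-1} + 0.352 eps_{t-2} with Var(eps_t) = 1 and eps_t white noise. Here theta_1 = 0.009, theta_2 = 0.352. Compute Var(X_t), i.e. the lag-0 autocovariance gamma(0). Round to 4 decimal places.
\gamma(0) = 1.1240

For an MA(q) process X_t = eps_t + sum_i theta_i eps_{t-i} with
Var(eps_t) = sigma^2, the variance is
  gamma(0) = sigma^2 * (1 + sum_i theta_i^2).
  sum_i theta_i^2 = (0.009)^2 + (0.352)^2 = 0.000081 + 0.123904 = 0.123985.
  gamma(0) = 1 * (1 + 0.123985) = 1 * 1.123985 = 1.123985, which rounds to 1.1240.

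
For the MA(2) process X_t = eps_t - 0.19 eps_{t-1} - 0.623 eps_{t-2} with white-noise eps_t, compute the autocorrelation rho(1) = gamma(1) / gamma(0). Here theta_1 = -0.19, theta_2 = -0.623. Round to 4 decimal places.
\rho(1) = -0.0503

For an MA(q) process with theta_0 = 1, the autocovariance is
  gamma(k) = sigma^2 * sum_{i=0..q-k} theta_i * theta_{i+k},
and rho(k) = gamma(k) / gamma(0). Sigma^2 cancels.
  numerator   = (1)*(-0.19) + (-0.19)*(-0.623) = -0.07163.
  denominator = (1)^2 + (-0.19)^2 + (-0.623)^2 = 1.424229.
  rho(1) = -0.07163 / 1.424229 = -0.0503.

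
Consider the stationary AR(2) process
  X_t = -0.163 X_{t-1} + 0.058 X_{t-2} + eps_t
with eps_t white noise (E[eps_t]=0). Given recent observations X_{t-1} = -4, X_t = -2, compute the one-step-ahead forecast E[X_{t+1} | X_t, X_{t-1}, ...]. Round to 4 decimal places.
E[X_{t+1} \mid \mathcal F_t] = 0.0940

For an AR(p) model X_t = c + sum_i phi_i X_{t-i} + eps_t, the
one-step-ahead conditional mean is
  E[X_{t+1} | X_t, ...] = c + sum_i phi_i X_{t+1-i}.
Substitute known values:
  E[X_{t+1} | ...] = (-0.163) * (-2) + (0.058) * (-4)
                   = 0.0940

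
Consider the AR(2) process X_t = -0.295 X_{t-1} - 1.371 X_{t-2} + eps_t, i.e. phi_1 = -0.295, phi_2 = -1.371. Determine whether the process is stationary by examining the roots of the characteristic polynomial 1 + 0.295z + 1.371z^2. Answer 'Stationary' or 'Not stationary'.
\text{Not stationary}

The AR(p) characteristic polynomial is P(z) = 1 + 0.295z + 1.371z^2.
Stationarity requires all roots to lie outside the unit circle, i.e. |z| > 1 for every root.
Set 1 + (0.295) z + (1.371) z^2 = 0, i.e. a z^2 + b z + c = 0 with a = 1.371, b = 0.295, c = 1.
Discriminant D = b^2 - 4ac = (0.295)^2 - 4*(1.371)*1 = 0.087025 - (5.484) = -5.396975.
D < 0, so the roots are the complex-conjugate pair z = (-b +/- i sqrt(-D)) / (2a) = -0.1076 +/- 0.8472i.
For a conjugate pair |z|^2 = z * conj(z) = (product of roots) = c/a = 1/(1.371) = 0.729395, so |z| = sqrt(0.729395) = 0.854 for both roots.
Moduli of all roots: 0.8540, 0.8540.
All moduli strictly greater than 1? No.
Verdict: Not stationary.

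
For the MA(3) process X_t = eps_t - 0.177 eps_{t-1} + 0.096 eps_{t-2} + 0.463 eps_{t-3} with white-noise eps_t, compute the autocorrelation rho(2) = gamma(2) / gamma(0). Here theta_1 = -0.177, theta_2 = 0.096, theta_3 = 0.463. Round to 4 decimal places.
\rho(2) = 0.0112

For an MA(q) process with theta_0 = 1, the autocovariance is
  gamma(k) = sigma^2 * sum_{i=0..q-k} theta_i * theta_{i+k},
and rho(k) = gamma(k) / gamma(0). Sigma^2 cancels.
  numerator   = (1)*(0.096) + (-0.177)*(0.463) = 0.014049.
  denominator = (1)^2 + (-0.177)^2 + (0.096)^2 + (0.463)^2 = 1.254914.
  rho(2) = 0.014049 / 1.254914 = 0.0112.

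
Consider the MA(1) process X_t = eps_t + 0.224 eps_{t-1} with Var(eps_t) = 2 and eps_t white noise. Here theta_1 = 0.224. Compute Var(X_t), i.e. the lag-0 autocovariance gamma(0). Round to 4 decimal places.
\gamma(0) = 2.1004

For an MA(q) process X_t = eps_t + sum_i theta_i eps_{t-i} with
Var(eps_t) = sigma^2, the variance is
  gamma(0) = sigma^2 * (1 + sum_i theta_i^2).
  sum_i theta_i^2 = (0.224)^2 = 0.050176.
  gamma(0) = 2 * (1 + 0.050176) = 2 * 1.050176 = 2.100352, which rounds to 2.1004.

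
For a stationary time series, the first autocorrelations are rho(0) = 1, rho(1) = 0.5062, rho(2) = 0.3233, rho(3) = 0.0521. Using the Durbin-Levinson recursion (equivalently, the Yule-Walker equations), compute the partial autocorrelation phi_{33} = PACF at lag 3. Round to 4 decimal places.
\phi_{33} = -0.1931

The PACF at lag k is phi_{kk}, the last component of the solution
to the Yule-Walker system G_k phi = r_k where
  (G_k)_{ij} = rho(|i - j|), (r_k)_i = rho(i), i,j = 1..k.
Equivalently, Durbin-Levinson gives phi_{kk} iteratively:
  phi_{11} = rho(1)
  phi_{kk} = [rho(k) - sum_{j=1..k-1} phi_{k-1,j} rho(k-j)]
            / [1 - sum_{j=1..k-1} phi_{k-1,j} rho(j)],
  phi_{k,j} = phi_{k-1,j} - phi_{kk} phi_{k-1,k-j},  j = 1..k-1.
Step k = 1:
  phi_11 = rho(1) = 0.5062.
Step k = 2:
  phi_22 = [rho(2) - phi_11 rho(1)] / [1 - phi_11 rho(1)] = [0.3233 - (0.5062)(0.5062)] / [1 - (0.5062)(0.5062)]
         = 0.06706156 / 0.74376156 = 0.090165.
  Update: phi_21 = phi_11 - phi_22 phi_11 = 0.5062 - (0.090165)(0.5062) = 0.460558.
Step k = 3:
  phi_33 = [rho(3) - phi_21 rho(2) - phi_22 rho(1)] / [1 - phi_21 rho(1) - phi_22 rho(2)]
    numerator   = 0.0521 - (0.460558)(0.3233) - (0.090165)(0.5062) = -0.14244022
    denominator = 1 - (0.460558)(0.5062) - (0.090165)(0.3233) = 0.73771493
  phi_33 = -0.14244022 / 0.73771493 = -0.1931.
Therefore phi_{33} = -0.1931.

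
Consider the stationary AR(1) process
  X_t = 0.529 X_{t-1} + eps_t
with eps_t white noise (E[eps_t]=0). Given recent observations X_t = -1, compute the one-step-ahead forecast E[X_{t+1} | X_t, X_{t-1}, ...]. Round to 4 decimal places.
E[X_{t+1} \mid \mathcal F_t] = -0.5290

For an AR(p) model X_t = c + sum_i phi_i X_{t-i} + eps_t, the
one-step-ahead conditional mean is
  E[X_{t+1} | X_t, ...] = c + sum_i phi_i X_{t+1-i}.
Substitute known values:
  E[X_{t+1} | ...] = (0.529) * (-1)
                   = -0.5290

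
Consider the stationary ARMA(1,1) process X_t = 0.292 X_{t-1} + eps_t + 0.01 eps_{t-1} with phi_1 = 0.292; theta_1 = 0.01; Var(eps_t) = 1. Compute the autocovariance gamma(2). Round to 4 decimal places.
\gamma(2) = 0.0967

Multiply the model equation by X_{t-k} and take expectations. With theta_0 = psi_0 = 1 and psi_j the MA(infinity) weights, this gives
  gamma(k) - sum_i phi_i gamma(k-i) = c_k,
  c_k = sigma^2 * sum_{j=k..q} theta_j psi_{j-k}   (c_k = 0 for k > q),
using gamma(-m) = gamma(m).
psi-weights needed (psi_j = theta_j + sum_i phi_i psi_{j-i}):
  psi_1 = theta_1 + phi_1 = 0.01 + (0.292) = 0.302
Right-hand sides:
  c_0 = sigma^2 (1 + theta_1 psi_1) = 1 * (1 + (0.01)(0.302)) = 1 * 1.00302 = 1.00302
  c_1 = sigma^2 theta_1 = 1 * (0.01) = 0.01
  c_2 = 0
Equations for k = 0 and k = 1 (AR order 1):
  gamma(0) = phi_1 gamma(1) + c_0
  gamma(1) = phi_1 gamma(0) + c_1
Substituting the second into the first: gamma(0) (1 - phi_1^2) = c_0 + phi_1 c_1, so
  gamma(0) = (c_0 + phi_1 c_1) / (1 - phi_1^2) = (1.00302 + (0.292)(0.01)) / (1 - (0.292)^2) = 1.00594 / 0.914736 = 1.099705.
  gamma(1) = phi_1 gamma(0) + c_1 = (0.292)(1.099705) + (0.01) = 0.331114.
For k = 2 (> q): gamma(2) = phi_1 gamma(1) = (0.292)(0.331114) = 0.096685.
Therefore gamma(2) = 0.0967 (to 4 decimal places).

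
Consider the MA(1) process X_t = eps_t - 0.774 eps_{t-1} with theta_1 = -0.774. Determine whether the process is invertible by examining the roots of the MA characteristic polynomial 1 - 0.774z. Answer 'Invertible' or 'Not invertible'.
\text{Invertible}

The MA(q) characteristic polynomial is P(z) = 1 - 0.774z.
Invertibility requires all roots to lie outside the unit circle, i.e. |z| > 1 for every root.
This is linear in z: 1 + (-0.774) z = 0  =>  z = -1/(-0.774) = 1.29199,  |z| = 1.29199.
Moduli of all roots: 1.2920.
All moduli strictly greater than 1? Yes.
Verdict: Invertible.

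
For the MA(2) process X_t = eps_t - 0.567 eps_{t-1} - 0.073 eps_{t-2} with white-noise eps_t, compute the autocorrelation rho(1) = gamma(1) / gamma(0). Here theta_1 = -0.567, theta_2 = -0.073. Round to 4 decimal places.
\rho(1) = -0.3961

For an MA(q) process with theta_0 = 1, the autocovariance is
  gamma(k) = sigma^2 * sum_{i=0..q-k} theta_i * theta_{i+k},
and rho(k) = gamma(k) / gamma(0). Sigma^2 cancels.
  numerator   = (1)*(-0.567) + (-0.567)*(-0.073) = -0.525609.
  denominator = (1)^2 + (-0.567)^2 + (-0.073)^2 = 1.326818.
  rho(1) = -0.525609 / 1.326818 = -0.3961.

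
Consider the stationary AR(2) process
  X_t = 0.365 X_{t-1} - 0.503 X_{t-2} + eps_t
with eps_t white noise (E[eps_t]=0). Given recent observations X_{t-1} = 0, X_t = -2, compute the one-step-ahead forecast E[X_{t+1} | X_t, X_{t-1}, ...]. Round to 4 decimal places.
E[X_{t+1} \mid \mathcal F_t] = -0.7300

For an AR(p) model X_t = c + sum_i phi_i X_{t-i} + eps_t, the
one-step-ahead conditional mean is
  E[X_{t+1} | X_t, ...] = c + sum_i phi_i X_{t+1-i}.
Substitute known values:
  E[X_{t+1} | ...] = (0.365) * (-2) + (-0.503) * (0)
                   = -0.7300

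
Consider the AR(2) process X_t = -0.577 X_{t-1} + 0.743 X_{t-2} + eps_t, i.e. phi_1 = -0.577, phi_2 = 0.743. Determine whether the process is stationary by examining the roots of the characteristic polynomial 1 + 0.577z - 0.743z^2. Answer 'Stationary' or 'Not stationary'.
\text{Not stationary}

The AR(p) characteristic polynomial is P(z) = 1 + 0.577z - 0.743z^2.
Stationarity requires all roots to lie outside the unit circle, i.e. |z| > 1 for every root.
Set 1 + (0.577) z + (-0.743) z^2 = 0, i.e. a z^2 + b z + c = 0 with a = -0.743, b = 0.577, c = 1.
Discriminant D = b^2 - 4ac = (0.577)^2 - 4*(-0.743)*1 = 0.332929 - (-2.972) = 3.304929.
D >= 0, so the roots are real: z = (-b +/- sqrt(D)) / (2a) = (-0.577 +/- 1.817946) / (-1.486).
  z_1 = (-0.577 + 1.817946) / (-1.486) = -0.8351,   |z_1| = 0.8351.
  z_2 = (-0.577 - 1.817946) / (-1.486) = 1.6117,   |z_2| = 1.6117.
Moduli of all roots: 0.8351, 1.6117.
All moduli strictly greater than 1? No.
Verdict: Not stationary.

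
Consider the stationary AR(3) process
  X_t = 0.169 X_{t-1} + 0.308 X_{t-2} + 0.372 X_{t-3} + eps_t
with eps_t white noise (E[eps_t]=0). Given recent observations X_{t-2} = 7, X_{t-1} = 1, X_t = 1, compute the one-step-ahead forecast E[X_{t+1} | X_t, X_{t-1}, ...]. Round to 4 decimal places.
E[X_{t+1} \mid \mathcal F_t] = 3.0810

For an AR(p) model X_t = c + sum_i phi_i X_{t-i} + eps_t, the
one-step-ahead conditional mean is
  E[X_{t+1} | X_t, ...] = c + sum_i phi_i X_{t+1-i}.
Substitute known values:
  E[X_{t+1} | ...] = (0.169) * (1) + (0.308) * (1) + (0.372) * (7)
                   = 3.0810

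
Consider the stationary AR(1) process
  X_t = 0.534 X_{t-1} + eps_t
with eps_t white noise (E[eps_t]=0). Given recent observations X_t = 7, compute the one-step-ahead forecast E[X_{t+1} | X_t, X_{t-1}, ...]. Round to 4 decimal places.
E[X_{t+1} \mid \mathcal F_t] = 3.7380

For an AR(p) model X_t = c + sum_i phi_i X_{t-i} + eps_t, the
one-step-ahead conditional mean is
  E[X_{t+1} | X_t, ...] = c + sum_i phi_i X_{t+1-i}.
Substitute known values:
  E[X_{t+1} | ...] = (0.534) * (7)
                   = 3.7380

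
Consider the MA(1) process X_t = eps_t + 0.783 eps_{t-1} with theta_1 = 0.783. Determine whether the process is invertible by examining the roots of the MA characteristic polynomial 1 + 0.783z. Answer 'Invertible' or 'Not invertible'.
\text{Invertible}

The MA(q) characteristic polynomial is P(z) = 1 + 0.783z.
Invertibility requires all roots to lie outside the unit circle, i.e. |z| > 1 for every root.
This is linear in z: 1 + (0.783) z = 0  =>  z = -1/(0.783) = -1.277139,  |z| = 1.277139.
Moduli of all roots: 1.2771.
All moduli strictly greater than 1? Yes.
Verdict: Invertible.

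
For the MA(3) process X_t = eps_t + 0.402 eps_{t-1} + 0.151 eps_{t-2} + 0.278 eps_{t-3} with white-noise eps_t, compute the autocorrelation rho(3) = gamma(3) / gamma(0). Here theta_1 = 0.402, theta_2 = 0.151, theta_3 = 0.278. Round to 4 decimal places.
\rho(3) = 0.2203

For an MA(q) process with theta_0 = 1, the autocovariance is
  gamma(k) = sigma^2 * sum_{i=0..q-k} theta_i * theta_{i+k},
and rho(k) = gamma(k) / gamma(0). Sigma^2 cancels.
  numerator   = (1)*(0.278) = 0.278.
  denominator = (1)^2 + (0.402)^2 + (0.151)^2 + (0.278)^2 = 1.261689.
  rho(3) = 0.278 / 1.261689 = 0.2203.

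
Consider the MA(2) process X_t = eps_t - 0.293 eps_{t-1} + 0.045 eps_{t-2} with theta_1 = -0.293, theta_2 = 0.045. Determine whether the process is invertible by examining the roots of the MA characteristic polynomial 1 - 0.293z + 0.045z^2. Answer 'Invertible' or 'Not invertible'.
\text{Invertible}

The MA(q) characteristic polynomial is P(z) = 1 - 0.293z + 0.045z^2.
Invertibility requires all roots to lie outside the unit circle, i.e. |z| > 1 for every root.
Set 1 + (-0.293) z + (0.045) z^2 = 0, i.e. a z^2 + b z + c = 0 with a = 0.045, b = -0.293, c = 1.
Discriminant D = b^2 - 4ac = (-0.293)^2 - 4*(0.045)*1 = 0.085849 - (0.18) = -0.094151.
D < 0, so the roots are the complex-conjugate pair z = (-b +/- i sqrt(-D)) / (2a) = 3.2556 +/- 3.4093i.
For a conjugate pair |z|^2 = z * conj(z) = (product of roots) = c/a = 1/(0.045) = 22.222222, so |z| = sqrt(22.222222) = 4.714 for both roots.
Moduli of all roots: 4.7140, 4.7140.
All moduli strictly greater than 1? Yes.
Verdict: Invertible.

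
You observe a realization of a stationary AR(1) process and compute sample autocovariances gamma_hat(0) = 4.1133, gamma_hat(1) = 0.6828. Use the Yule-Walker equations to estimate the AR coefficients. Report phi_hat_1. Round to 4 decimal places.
\hat\phi_{1} = 0.1660

The Yule-Walker equations for an AR(p) process read, in matrix form,
  Gamma_p phi = r_p,   with   (Gamma_p)_{ij} = gamma(|i - j|),
                       (r_p)_i = gamma(i),   i,j = 1..p.
Substitute the sample gammas (Toeplitz matrix and right-hand side of size 1):
  Gamma_p = [[4.1133]]
  r_p     = [0.6828]
With p = 1 this is the single equation gamma(0) phi_1 = gamma(1):
  phi_hat_1 = gamma(1) / gamma(0) = 0.6828 / 4.1133 = 0.1660.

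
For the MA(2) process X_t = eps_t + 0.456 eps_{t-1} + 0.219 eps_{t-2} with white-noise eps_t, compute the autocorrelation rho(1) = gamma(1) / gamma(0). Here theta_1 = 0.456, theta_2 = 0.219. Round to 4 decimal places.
\rho(1) = 0.4426

For an MA(q) process with theta_0 = 1, the autocovariance is
  gamma(k) = sigma^2 * sum_{i=0..q-k} theta_i * theta_{i+k},
and rho(k) = gamma(k) / gamma(0). Sigma^2 cancels.
  numerator   = (1)*(0.456) + (0.456)*(0.219) = 0.555864.
  denominator = (1)^2 + (0.456)^2 + (0.219)^2 = 1.255897.
  rho(1) = 0.555864 / 1.255897 = 0.4426.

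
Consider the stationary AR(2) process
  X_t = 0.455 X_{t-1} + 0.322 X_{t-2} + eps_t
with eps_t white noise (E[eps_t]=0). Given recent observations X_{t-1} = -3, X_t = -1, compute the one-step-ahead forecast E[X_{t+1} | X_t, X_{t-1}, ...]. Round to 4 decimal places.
E[X_{t+1} \mid \mathcal F_t] = -1.4210

For an AR(p) model X_t = c + sum_i phi_i X_{t-i} + eps_t, the
one-step-ahead conditional mean is
  E[X_{t+1} | X_t, ...] = c + sum_i phi_i X_{t+1-i}.
Substitute known values:
  E[X_{t+1} | ...] = (0.455) * (-1) + (0.322) * (-3)
                   = -1.4210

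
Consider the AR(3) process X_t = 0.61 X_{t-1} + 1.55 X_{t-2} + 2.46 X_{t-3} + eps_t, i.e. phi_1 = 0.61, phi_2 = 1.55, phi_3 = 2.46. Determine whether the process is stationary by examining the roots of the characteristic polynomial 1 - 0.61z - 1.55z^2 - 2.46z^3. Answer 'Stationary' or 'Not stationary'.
\text{Not stationary}

The AR(p) characteristic polynomial is P(z) = 1 - 0.61z - 1.55z^2 - 2.46z^3.
Stationarity requires all roots to lie outside the unit circle, i.e. |z| > 1 for every root.
Degree 3: look for a simple real root z0 first, then factor out (1 - z/z0) and solve the remaining quadratic.
Testing z0 = 0.5: P(0.5) = 1 + (-0.61)(0.5) + (-1.55)(0.5)^2 + (-2.46)(0.5)^3
  = 1 + (-0.305) + (-0.3875) + (-0.3075) = 0.  So z_0 = 0.5 is a root, |z_0| = 0.5.
Divide out the factor (1 - 2 z) = (1 - z/z0) (since 1/z0 = 2):
  P(z) = (1 - 2 z)(1 + (1.39) z + (1.23) z^2)
  [check: z-coef 1.39 - (2) = -0.61; z^2-coef 1.23 - (2)(1.39) = -1.55; z^3-coef -(2)(1.23) = -2.46.]
Remaining roots from the quadratic factor 1 + (1.39) z + (1.23) z^2:
  Set 1 + (1.39) z + (1.23) z^2 = 0, i.e. a z^2 + b z + c = 0 with a = 1.23, b = 1.39, c = 1.
  Discriminant D = b^2 - 4ac = (1.39)^2 - 4*(1.23)*1 = 1.9321 - (4.92) = -2.9879.
  D < 0, so the roots are the complex-conjugate pair z = (-b +/- i sqrt(-D)) / (2a) = -0.565 +/- 0.7027i.
  For a conjugate pair |z|^2 = z * conj(z) = (product of roots) = c/a = 1/(1.23) = 0.813008, so |z| = sqrt(0.813008) = 0.9017 for both roots.
Moduli of all roots: 0.5000, 0.9017, 0.9017.
All moduli strictly greater than 1? No.
Verdict: Not stationary.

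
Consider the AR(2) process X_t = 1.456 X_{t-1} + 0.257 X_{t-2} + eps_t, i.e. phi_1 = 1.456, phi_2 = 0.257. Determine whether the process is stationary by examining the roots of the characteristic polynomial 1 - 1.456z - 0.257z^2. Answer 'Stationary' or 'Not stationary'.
\text{Not stationary}

The AR(p) characteristic polynomial is P(z) = 1 - 1.456z - 0.257z^2.
Stationarity requires all roots to lie outside the unit circle, i.e. |z| > 1 for every root.
Set 1 + (-1.456) z + (-0.257) z^2 = 0, i.e. a z^2 + b z + c = 0 with a = -0.257, b = -1.456, c = 1.
Discriminant D = b^2 - 4ac = (-1.456)^2 - 4*(-0.257)*1 = 2.119936 - (-1.028) = 3.147936.
D >= 0, so the roots are real: z = (-b +/- sqrt(D)) / (2a) = (1.456 +/- 1.774242) / (-0.514).
  z_1 = (1.456 + 1.774242) / (-0.514) = -6.2845,   |z_1| = 6.2845.
  z_2 = (1.456 - 1.774242) / (-0.514) = 0.6191,   |z_2| = 0.6191.
Moduli of all roots: 6.2845, 0.6191.
All moduli strictly greater than 1? No.
Verdict: Not stationary.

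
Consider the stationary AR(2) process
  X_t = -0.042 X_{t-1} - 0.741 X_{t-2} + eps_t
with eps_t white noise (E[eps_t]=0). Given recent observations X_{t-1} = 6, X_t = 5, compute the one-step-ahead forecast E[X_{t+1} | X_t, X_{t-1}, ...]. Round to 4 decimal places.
E[X_{t+1} \mid \mathcal F_t] = -4.6560

For an AR(p) model X_t = c + sum_i phi_i X_{t-i} + eps_t, the
one-step-ahead conditional mean is
  E[X_{t+1} | X_t, ...] = c + sum_i phi_i X_{t+1-i}.
Substitute known values:
  E[X_{t+1} | ...] = (-0.042) * (5) + (-0.741) * (6)
                   = -4.6560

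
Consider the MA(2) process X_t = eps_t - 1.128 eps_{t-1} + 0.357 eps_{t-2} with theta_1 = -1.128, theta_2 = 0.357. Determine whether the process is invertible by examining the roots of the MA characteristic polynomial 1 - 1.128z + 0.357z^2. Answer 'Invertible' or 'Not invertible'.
\text{Invertible}

The MA(q) characteristic polynomial is P(z) = 1 - 1.128z + 0.357z^2.
Invertibility requires all roots to lie outside the unit circle, i.e. |z| > 1 for every root.
Set 1 + (-1.128) z + (0.357) z^2 = 0, i.e. a z^2 + b z + c = 0 with a = 0.357, b = -1.128, c = 1.
Discriminant D = b^2 - 4ac = (-1.128)^2 - 4*(0.357)*1 = 1.272384 - (1.428) = -0.155616.
D < 0, so the roots are the complex-conjugate pair z = (-b +/- i sqrt(-D)) / (2a) = 1.5798 +/- 0.5525i.
For a conjugate pair |z|^2 = z * conj(z) = (product of roots) = c/a = 1/(0.357) = 2.80112, so |z| = sqrt(2.80112) = 1.6737 for both roots.
Moduli of all roots: 1.6737, 1.6737.
All moduli strictly greater than 1? Yes.
Verdict: Invertible.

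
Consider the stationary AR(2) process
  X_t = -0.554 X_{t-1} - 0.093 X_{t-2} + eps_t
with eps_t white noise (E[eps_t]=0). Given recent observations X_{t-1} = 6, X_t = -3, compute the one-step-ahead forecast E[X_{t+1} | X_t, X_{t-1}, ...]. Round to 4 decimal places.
E[X_{t+1} \mid \mathcal F_t] = 1.1040

For an AR(p) model X_t = c + sum_i phi_i X_{t-i} + eps_t, the
one-step-ahead conditional mean is
  E[X_{t+1} | X_t, ...] = c + sum_i phi_i X_{t+1-i}.
Substitute known values:
  E[X_{t+1} | ...] = (-0.554) * (-3) + (-0.093) * (6)
                   = 1.1040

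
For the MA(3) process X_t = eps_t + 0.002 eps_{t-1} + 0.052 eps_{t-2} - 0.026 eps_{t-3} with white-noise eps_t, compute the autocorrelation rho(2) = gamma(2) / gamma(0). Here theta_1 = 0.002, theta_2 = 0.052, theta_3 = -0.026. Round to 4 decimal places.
\rho(2) = 0.0518

For an MA(q) process with theta_0 = 1, the autocovariance is
  gamma(k) = sigma^2 * sum_{i=0..q-k} theta_i * theta_{i+k},
and rho(k) = gamma(k) / gamma(0). Sigma^2 cancels.
  numerator   = (1)*(0.052) + (0.002)*(-0.026) = 0.051948.
  denominator = (1)^2 + (0.002)^2 + (0.052)^2 + (-0.026)^2 = 1.003384.
  rho(2) = 0.051948 / 1.003384 = 0.0518.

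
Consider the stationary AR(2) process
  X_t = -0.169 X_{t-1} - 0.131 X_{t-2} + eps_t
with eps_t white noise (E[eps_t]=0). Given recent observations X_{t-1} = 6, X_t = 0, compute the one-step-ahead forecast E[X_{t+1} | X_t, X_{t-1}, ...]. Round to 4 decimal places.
E[X_{t+1} \mid \mathcal F_t] = -0.7860

For an AR(p) model X_t = c + sum_i phi_i X_{t-i} + eps_t, the
one-step-ahead conditional mean is
  E[X_{t+1} | X_t, ...] = c + sum_i phi_i X_{t+1-i}.
Substitute known values:
  E[X_{t+1} | ...] = (-0.169) * (0) + (-0.131) * (6)
                   = -0.7860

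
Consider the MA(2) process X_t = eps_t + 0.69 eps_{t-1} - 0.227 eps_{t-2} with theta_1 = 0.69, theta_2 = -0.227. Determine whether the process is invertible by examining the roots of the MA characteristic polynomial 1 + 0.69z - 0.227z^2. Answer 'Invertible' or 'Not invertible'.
\text{Invertible}

The MA(q) characteristic polynomial is P(z) = 1 + 0.69z - 0.227z^2.
Invertibility requires all roots to lie outside the unit circle, i.e. |z| > 1 for every root.
Set 1 + (0.69) z + (-0.227) z^2 = 0, i.e. a z^2 + b z + c = 0 with a = -0.227, b = 0.69, c = 1.
Discriminant D = b^2 - 4ac = (0.69)^2 - 4*(-0.227)*1 = 0.4761 - (-0.908) = 1.3841.
D >= 0, so the roots are real: z = (-b +/- sqrt(D)) / (2a) = (-0.69 +/- 1.176478) / (-0.454).
  z_1 = (-0.69 + 1.176478) / (-0.454) = -1.0715,   |z_1| = 1.0715.
  z_2 = (-0.69 - 1.176478) / (-0.454) = 4.1112,   |z_2| = 4.1112.
Moduli of all roots: 1.0715, 4.1112.
All moduli strictly greater than 1? Yes.
Verdict: Invertible.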